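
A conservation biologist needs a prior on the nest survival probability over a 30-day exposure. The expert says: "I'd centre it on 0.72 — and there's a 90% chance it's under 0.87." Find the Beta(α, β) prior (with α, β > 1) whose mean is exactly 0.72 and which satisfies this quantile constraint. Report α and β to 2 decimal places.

α ≈ 9.03, β ≈ 3.51

With mean 0.72 fixed, write α = 0.72s, β = 0.28s where s = α+β.
Need P(θ < 0.87) = 0.9 under Beta(0.72s, 0.28s). Normal approximation: (q−m)/√(m(1−m)/s) ≈ z_{0.9} = 1.28, so s ≈ 0.72·0.28·(1.28)²/(0.87−0.72)² = 14.7.
At s = 14.7: P(θ<0.87) ≈ 0.920. Adjusting to match 0.9 gives s ≈ 12.54.
So α = 0.72·12.54 ≈ 9.03, β = 0.28·12.54 ≈ 3.51.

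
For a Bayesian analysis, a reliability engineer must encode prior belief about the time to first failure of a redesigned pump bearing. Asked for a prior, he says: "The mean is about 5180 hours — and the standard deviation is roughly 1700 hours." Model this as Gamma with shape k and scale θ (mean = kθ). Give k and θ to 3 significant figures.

k ≈ 9.28, θ ≈ 558

For Gamma(k, scale θ): mean = kθ, variance = kθ², so CV = 1/√k.
CV = SD/mean = 1700/5180 = 0.3282, hence k = 1/CV² = 9.28.
Then θ = mean/k = 5180/9.28 = 558.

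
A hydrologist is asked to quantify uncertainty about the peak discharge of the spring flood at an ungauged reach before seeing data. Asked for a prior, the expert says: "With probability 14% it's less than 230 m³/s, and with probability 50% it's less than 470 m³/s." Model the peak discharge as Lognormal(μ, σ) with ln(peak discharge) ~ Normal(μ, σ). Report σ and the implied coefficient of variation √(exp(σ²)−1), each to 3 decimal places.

σ ≈ 0.662, CV ≈ 0.741

If T ~ Lognormal(μ,σ) then ln T ~ Normal(μ,σ), so the p-quantile of ln T is μ + z_p·σ.
ln(230) = 5.438 and ln(470) = 6.153; z_{0.14} = -1.08, z_{0.5} = 0.
σ = (6.153 − 5.438)/(0 − (-1.08)) = 0.662.
μ = 5.438 − (-1.08)·0.662 = 6.153.
CV = √(exp(σ²)−1) = √(exp(0.4376)−1) = 0.741.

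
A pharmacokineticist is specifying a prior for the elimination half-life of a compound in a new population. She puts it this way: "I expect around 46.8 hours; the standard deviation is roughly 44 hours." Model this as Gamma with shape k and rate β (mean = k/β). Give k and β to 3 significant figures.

k ≈ 1.13, β ≈ 0.0242

For Gamma(k, rate β): mean = k/β, variance = k/β², so CV = 1/√k.
CV = SD/mean = 44/46.8 = 0.9402, hence k = 1/CV² = 1.13.
Then β = k/mean = 1.13/46.8 = 0.0242.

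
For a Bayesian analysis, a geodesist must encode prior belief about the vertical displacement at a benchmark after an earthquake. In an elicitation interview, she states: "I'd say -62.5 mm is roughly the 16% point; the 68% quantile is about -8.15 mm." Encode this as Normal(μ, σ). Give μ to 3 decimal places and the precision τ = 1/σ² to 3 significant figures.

For Normal(μ,σ), the p-quantile is μ + z_p·σ. Here z_{0.16} = -0.9945, z_{0.68} = 0.4677.
So -62.5 = μ − 0.9945σ and -8.15 = μ + 0.4677σ.
Subtracting: σ = (-8.15 − -62.5)/(0.4677 − (-0.9945)) = 37.171.
Then μ = -62.5 − (-0.9945)·37.171 = -25.535.
Precision τ = 1/σ² = 1/37.17² = 0.000724.

μ = -25.535, τ = 0.000724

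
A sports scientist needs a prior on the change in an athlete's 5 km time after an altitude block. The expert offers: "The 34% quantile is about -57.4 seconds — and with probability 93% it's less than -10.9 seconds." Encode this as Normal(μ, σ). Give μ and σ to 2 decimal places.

For Normal(μ,σ), the p-quantile is μ + z_p·σ. Here z_{0.34} = -0.4125, z_{0.93} = 1.476.
So -57.4 = μ − 0.4125σ and -10.9 = μ + 1.476σ.
Subtracting: σ = (-10.9 − -57.4)/(1.476 − (-0.4125)) = 24.63.
Then μ = -57.4 − (-0.4125)·24.63 = -47.24.

μ = -47.24, σ = 24.63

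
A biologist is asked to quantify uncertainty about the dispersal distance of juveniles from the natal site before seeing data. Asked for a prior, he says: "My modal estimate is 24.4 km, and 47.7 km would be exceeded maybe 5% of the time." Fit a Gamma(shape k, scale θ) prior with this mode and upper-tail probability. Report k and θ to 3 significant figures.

Gamma(k,θ) with k>1 has mode (k−1)θ, so θ = 24.4/(k−1).
Need P(X < 47.7) = 0.95 with θ tied to k this way. Start at k = 2, θ = 24.4: P(X<47.7) ≈ 0.582.
Too low — raise k to concentrate. Iterating converges to k ≈ 7.18.
Then θ = 24.4/(7.18−1) ≈ 3.95.

k ≈ 7.18, θ ≈ 3.95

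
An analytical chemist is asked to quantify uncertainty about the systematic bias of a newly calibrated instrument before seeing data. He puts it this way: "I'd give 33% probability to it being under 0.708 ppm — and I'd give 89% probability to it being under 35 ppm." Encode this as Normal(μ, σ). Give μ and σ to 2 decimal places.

The p-quantile of Normal(μ,σ) is μ + z_p·σ, with z_{0.33} = -0.4399 and z_{0.89} = 1.227.
Eliminate σ: μ = (z₂·x₁ − z₁·x₂)/(z₂ − z₁) = (1.227·0.708 − (-0.4399)·35)/1.666 = 9.76.
Then σ = (x₂ − x₁)/(z₂ − z₁) = (35 − 0.708)/1.666 = 20.58.

μ = 9.76, σ = 20.58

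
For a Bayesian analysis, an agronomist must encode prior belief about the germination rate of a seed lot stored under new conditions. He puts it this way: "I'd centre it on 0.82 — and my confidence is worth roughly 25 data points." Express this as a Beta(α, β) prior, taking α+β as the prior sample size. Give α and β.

Under the effective-sample-size interpretation, Beta(α, β) has prior mean α/(α+β) and prior sample size α+β.
So α+β = 25 and α/(α+β) = 0.82, giving α = 0.82·25 = 20.5 and β = 25 − 20.5 = 4.5.

α = 20.5, β = 4.5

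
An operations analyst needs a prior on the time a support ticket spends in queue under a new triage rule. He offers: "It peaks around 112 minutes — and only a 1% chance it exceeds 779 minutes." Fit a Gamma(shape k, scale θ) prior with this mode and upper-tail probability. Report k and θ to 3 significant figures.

k ≈ 1.94, θ ≈ 119

Gamma(k,θ) with k>1 has mode (k−1)θ, so θ = 112/(k−1).
Need P(X < 779) = 0.99 with θ tied to k this way. Start at k = 2, θ = 112: P(X<779) ≈ 0.992.
Too high — lower k to spread out. Iterating converges to k ≈ 1.94.
Then θ = 112/(1.94−1) ≈ 119.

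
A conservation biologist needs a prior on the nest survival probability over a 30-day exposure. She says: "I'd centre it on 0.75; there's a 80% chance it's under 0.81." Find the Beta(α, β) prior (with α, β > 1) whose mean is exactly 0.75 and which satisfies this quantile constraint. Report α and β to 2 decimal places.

α ≈ 28.58, β ≈ 9.53

With mean 0.75 fixed, write α = 0.75s, β = 0.25s where s = α+β.
Need P(θ < 0.81) = 0.8 under Beta(0.75s, 0.25s). Normal approximation: (q−m)/√(m(1−m)/s) ≈ z_{0.8} = 0.842, so s ≈ 0.75·0.25·(0.842)²/(0.81−0.75)² = 36.9.
At s = 36.9: P(θ<0.81) ≈ 0.796. Adjusting to match 0.8 gives s ≈ 38.11.
So α = 0.75·38.11 ≈ 28.58, β = 0.25·38.11 ≈ 9.53.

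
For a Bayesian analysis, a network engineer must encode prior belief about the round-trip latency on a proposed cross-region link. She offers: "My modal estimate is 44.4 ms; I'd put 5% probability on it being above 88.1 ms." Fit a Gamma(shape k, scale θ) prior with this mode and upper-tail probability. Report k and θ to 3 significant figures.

Gamma(k,θ) with k>1 has mode (k−1)θ, so θ = 44.4/(k−1).
Need P(X < 88.1) = 0.95 with θ tied to k this way. Start at k = 2, θ = 44.4: P(X<88.1) ≈ 0.590.
Too low — raise k to concentrate. Iterating converges to k ≈ 6.91.
Then θ = 44.4/(6.91−1) ≈ 7.52.

k ≈ 6.91, θ ≈ 7.52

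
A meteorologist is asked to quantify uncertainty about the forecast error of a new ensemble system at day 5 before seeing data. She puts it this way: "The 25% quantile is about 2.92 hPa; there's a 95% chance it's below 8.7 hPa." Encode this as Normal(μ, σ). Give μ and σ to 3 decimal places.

The p-quantile of Normal(μ,σ) is μ + z_p·σ, with z_{0.25} = -0.6745 and z_{0.95} = 1.645.
Eliminate σ: μ = (z₂·x₁ − z₁·x₂)/(z₂ − z₁) = (1.645·2.92 − (-0.6745)·8.7)/2.319 = 4.601.
Then σ = (x₂ − x₁)/(z₂ − z₁) = (8.7 − 2.92)/2.319 = 2.492.

μ = 4.601, σ = 2.492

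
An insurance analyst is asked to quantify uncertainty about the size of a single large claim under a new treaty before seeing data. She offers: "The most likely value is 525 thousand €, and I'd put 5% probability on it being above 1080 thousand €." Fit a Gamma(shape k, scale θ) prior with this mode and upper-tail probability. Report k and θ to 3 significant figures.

k ≈ 6.32, θ ≈ 98.8

Gamma(k,θ) with k>1 has mode (k−1)θ, so θ = 525/(k−1).
Need P(X < 1080) = 0.95 with θ tied to k this way. Start at k = 2, θ = 525: P(X<1080) ≈ 0.609.
Too low — raise k to concentrate. Iterating converges to k ≈ 6.32.
Then θ = 525/(6.32−1) ≈ 98.8.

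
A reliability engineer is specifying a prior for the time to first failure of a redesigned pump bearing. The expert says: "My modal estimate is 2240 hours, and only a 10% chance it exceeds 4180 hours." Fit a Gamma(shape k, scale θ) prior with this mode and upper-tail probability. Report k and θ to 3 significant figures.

Gamma(k,θ) with k>1 has mode (k−1)θ, so θ = 2240/(k−1).
Need P(X < 4180) = 0.9 with θ tied to k this way. Start at k = 2, θ = 2240: P(X<4180) ≈ 0.557.
Too low — raise k to concentrate. Iterating converges to k ≈ 5.91.
Then θ = 2240/(5.91−1) ≈ 457.

k ≈ 5.91, θ ≈ 457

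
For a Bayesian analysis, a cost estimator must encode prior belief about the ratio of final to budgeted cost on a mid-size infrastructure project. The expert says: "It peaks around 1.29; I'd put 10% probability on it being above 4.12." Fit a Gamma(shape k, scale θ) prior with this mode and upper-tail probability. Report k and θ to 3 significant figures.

k ≈ 2.4, θ ≈ 0.92

Gamma(k,θ) with k>1 has mode (k−1)θ, so θ = 1.29/(k−1).
Need P(X < 4.12) = 0.9 with θ tied to k this way. Start at k = 2, θ = 1.29: P(X<4.12) ≈ 0.828.
Too low — raise k to concentrate. Iterating converges to k ≈ 2.4.
Then θ = 1.29/(2.4−1) ≈ 0.92.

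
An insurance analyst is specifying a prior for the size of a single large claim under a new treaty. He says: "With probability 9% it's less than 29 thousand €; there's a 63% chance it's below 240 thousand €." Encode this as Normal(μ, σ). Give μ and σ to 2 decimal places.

The p-quantile of Normal(μ,σ) is μ + z_p·σ, with z_{0.09} = -1.341 and z_{0.63} = 0.3319.
Eliminate σ: μ = (z₂·x₁ − z₁·x₂)/(z₂ − z₁) = (0.3319·29 − (-1.341)·240)/1.673 = 198.14.
Then σ = (x₂ − x₁)/(z₂ − z₁) = (240 − 29)/1.673 = 126.15.

μ = 198.14, σ = 126.15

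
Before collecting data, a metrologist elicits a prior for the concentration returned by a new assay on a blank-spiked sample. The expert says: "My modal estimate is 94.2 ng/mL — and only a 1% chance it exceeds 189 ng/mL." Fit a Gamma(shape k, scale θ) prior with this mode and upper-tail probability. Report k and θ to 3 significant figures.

k ≈ 11.1, θ ≈ 9.3

Gamma(k,θ) with k>1 has mode (k−1)θ, so θ = 94.2/(k−1).
Need P(X < 189) = 0.99 with θ tied to k this way. Start at k = 2, θ = 94.2: P(X<189) ≈ 0.596.
Too low — raise k to concentrate. Iterating converges to k ≈ 11.1.
Then θ = 94.2/(11.1−1) ≈ 9.3.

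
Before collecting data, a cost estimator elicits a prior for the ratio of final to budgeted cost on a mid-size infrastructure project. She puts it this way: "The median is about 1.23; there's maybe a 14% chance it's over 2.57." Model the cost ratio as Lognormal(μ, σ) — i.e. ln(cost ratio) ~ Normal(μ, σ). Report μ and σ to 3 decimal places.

μ ≈ 0.207, σ ≈ 0.682

If T ~ Lognormal(μ,σ) then ln T ~ Normal(μ,σ), so the p-quantile of ln T is μ + z_p·σ.
ln(1.23) = 0.207 and ln(2.57) = 0.9439; z_{0.5} = 0, z_{0.86} = 1.08.
σ = (0.9439 − 0.207)/(1.08 − (0)) = 0.682.
μ = 0.207 − (0)·0.682 = 0.207.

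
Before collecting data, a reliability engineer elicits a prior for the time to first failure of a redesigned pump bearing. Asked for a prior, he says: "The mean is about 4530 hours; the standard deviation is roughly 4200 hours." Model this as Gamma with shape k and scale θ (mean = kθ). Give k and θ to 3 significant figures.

For Gamma(k, scale θ): mean = kθ, variance = kθ², so CV = 1/√k.
CV = SD/mean = 4200/4530 = 0.9272, hence k = 1/CV² = 1.16.
Then θ = mean/k = 4530/1.16 = 3890.

k ≈ 1.16, θ ≈ 3890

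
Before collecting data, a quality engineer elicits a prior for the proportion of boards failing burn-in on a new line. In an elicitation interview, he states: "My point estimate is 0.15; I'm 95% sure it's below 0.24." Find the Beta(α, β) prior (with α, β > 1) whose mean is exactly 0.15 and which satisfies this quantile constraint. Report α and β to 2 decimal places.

With mean 0.15 fixed, write α = 0.15s, β = 0.85s where s = α+β.
Need P(θ < 0.24) = 0.95 under Beta(0.15s, 0.85s). Normal approximation: (q−m)/√(m(1−m)/s) ≈ z_{0.95} = 1.64, so s ≈ 0.15·0.85·(1.64)²/(0.24−0.15)² = 42.6.
At s = 42.6: P(θ<0.24) ≈ 0.938. Adjusting to match 0.95 gives s ≈ 49.59.
So α = 0.15·49.59 ≈ 7.44, β = 0.85·49.59 ≈ 42.15.

α ≈ 7.44, β ≈ 42.15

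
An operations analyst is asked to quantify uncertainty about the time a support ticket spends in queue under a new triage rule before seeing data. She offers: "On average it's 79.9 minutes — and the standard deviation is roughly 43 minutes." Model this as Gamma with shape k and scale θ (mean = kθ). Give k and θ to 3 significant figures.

For Gamma(k, scale θ): mean = kθ, variance = kθ², so CV = 1/√k.
CV = SD/mean = 43/79.9 = 0.5382, hence k = 1/CV² = 3.45.
Then θ = mean/k = 79.9/3.45 = 23.1.

k ≈ 3.45, θ ≈ 23.1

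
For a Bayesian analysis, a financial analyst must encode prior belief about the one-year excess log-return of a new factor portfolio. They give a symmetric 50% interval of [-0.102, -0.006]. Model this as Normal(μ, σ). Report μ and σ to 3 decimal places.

A symmetric 50% interval runs μ ± z·σ with z = 0.6745.
Half-width = 0.048, so σ = 0.048/0.6745 = 0.071.
μ is the interval midpoint, -0.054.

μ = -0.054, σ = 0.071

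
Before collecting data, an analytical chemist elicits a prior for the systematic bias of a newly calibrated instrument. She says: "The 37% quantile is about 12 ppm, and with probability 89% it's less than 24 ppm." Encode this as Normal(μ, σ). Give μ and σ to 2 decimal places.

μ = 14.56, σ = 7.70

The p-quantile of Normal(μ,σ) is μ + z_p·σ, with z_{0.37} = -0.3319 and z_{0.89} = 1.227.
Eliminate σ: μ = (z₂·x₁ − z₁·x₂)/(z₂ − z₁) = (1.227·12 − (-0.3319)·24)/1.558 = 14.56.
Then σ = (x₂ − x₁)/(z₂ − z₁) = (24 − 12)/1.558 = 7.70.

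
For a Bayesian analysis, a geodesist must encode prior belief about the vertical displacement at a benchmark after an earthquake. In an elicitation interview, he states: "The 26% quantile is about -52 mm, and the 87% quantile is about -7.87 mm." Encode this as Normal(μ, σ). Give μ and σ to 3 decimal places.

For Normal(μ,σ), the p-quantile is μ + z_p·σ. Here z_{0.26} = -0.6433, z_{0.87} = 1.126.
So -52 = μ − 0.6433σ and -7.87 = μ + 1.126σ.
Subtracting: σ = (-7.87 − -52)/(1.126 − (-0.6433)) = 24.936.
Then μ = -52 − (-0.6433)·24.936 = -35.958.

μ = -35.958, σ = 24.936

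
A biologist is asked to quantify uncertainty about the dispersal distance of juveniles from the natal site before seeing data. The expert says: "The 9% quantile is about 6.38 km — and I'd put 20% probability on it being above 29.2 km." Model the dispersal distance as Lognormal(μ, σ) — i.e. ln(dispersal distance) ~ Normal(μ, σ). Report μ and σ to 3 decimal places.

If T ~ Lognormal(μ,σ) then ln T ~ Normal(μ,σ), so the p-quantile of ln T is μ + z_p·σ.
ln(6.38) = 1.853 and ln(29.2) = 3.374; z_{0.09} = -1.341, z_{0.8} = 0.8416.
σ = (3.374 − 1.853)/(0.8416 − (-1.341)) = 0.697.
μ = 1.853 − (-1.341)·0.697 = 2.788.

μ ≈ 2.788, σ ≈ 0.697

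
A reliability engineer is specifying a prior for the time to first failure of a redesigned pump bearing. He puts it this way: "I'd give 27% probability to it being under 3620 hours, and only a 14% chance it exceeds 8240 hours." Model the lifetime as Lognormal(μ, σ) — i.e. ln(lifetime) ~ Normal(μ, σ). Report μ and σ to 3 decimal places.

μ ≈ 8.492, σ ≈ 0.486

If T ~ Lognormal(μ,σ) then ln T ~ Normal(μ,σ), so the p-quantile of ln T is μ + z_p·σ.
ln(3620) = 8.194 and ln(8240) = 9.017; z_{0.27} = -0.6128, z_{0.86} = 1.08.
σ = (9.017 − 8.194)/(1.08 − (-0.6128)) = 0.486.
μ = 8.194 − (-0.6128)·0.486 = 8.492.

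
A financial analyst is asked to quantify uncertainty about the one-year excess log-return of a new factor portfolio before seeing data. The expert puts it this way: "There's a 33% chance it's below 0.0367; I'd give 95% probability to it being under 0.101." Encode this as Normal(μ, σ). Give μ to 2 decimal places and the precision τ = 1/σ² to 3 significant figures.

μ = 0.05, τ = 1050

The p-quantile of Normal(μ,σ) is μ + z_p·σ, with z_{0.33} = -0.4399 and z_{0.95} = 1.645.
Eliminate σ: μ = (z₂·x₁ − z₁·x₂)/(z₂ − z₁) = (1.645·0.0367 − (-0.4399)·0.101)/2.085 = 0.05.
Then σ = (x₂ − x₁)/(z₂ − z₁) = (0.101 − 0.0367)/2.085 = 0.03.
Precision τ = 1/σ² = 1/0.03084² = 1050.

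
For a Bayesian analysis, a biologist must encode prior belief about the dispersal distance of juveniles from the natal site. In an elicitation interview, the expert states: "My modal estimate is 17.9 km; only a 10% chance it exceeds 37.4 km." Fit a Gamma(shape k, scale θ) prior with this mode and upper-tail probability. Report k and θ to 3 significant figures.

k ≈ 4.54, θ ≈ 5.06

Gamma(k,θ) with k>1 has mode (k−1)θ, so θ = 17.9/(k−1).
Need P(X < 37.4) = 0.9 with θ tied to k this way. Start at k = 2, θ = 17.9: P(X<37.4) ≈ 0.618.
Too low — raise k to concentrate. Iterating converges to k ≈ 4.54.
Then θ = 17.9/(4.54−1) ≈ 5.06.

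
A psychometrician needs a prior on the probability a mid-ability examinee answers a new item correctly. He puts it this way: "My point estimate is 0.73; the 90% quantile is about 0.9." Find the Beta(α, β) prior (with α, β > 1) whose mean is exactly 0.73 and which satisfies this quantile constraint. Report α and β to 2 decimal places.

With mean 0.73 fixed, write α = 0.73s, β = 0.27s where s = α+β.
Need P(θ < 0.9) = 0.9 under Beta(0.73s, 0.27s). Normal approximation: (q−m)/√(m(1−m)/s) ≈ z_{0.9} = 1.28, so s ≈ 0.73·0.27·(1.28)²/(0.9−0.73)² = 11.2.
At s = 11.2: P(θ<0.9) ≈ 0.929. Adjusting to match 0.9 gives s ≈ 8.98.
So α = 0.73·8.98 ≈ 6.55, β = 0.27·8.98 ≈ 2.42.

α ≈ 6.55, β ≈ 2.42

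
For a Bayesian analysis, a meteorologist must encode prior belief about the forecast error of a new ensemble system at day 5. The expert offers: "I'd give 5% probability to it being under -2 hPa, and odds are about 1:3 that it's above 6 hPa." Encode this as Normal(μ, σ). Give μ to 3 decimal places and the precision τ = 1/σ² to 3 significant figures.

For Normal(μ,σ), the p-quantile is μ + z_p·σ. Here z_{0.05} = -1.645, z_{0.75} = 0.6745.
So -2 = μ − 1.645σ and 6 = μ + 0.6745σ.
Subtracting: σ = (6 − -2)/(0.6745 − (-1.645)) = 3.449.
Then μ = -2 − (-1.645)·3.449 = 3.674.
Precision τ = 1/σ² = 1/3.449² = 0.0841.

μ = 3.674, τ = 0.0841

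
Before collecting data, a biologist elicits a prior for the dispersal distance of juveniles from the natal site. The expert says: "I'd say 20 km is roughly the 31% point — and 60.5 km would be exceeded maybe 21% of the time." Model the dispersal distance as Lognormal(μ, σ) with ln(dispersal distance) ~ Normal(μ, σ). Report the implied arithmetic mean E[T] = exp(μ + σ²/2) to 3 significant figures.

If T ~ Lognormal(μ,σ) then ln T ~ Normal(μ,σ), so the p-quantile of ln T is μ + z_p·σ.
ln(20) = 2.996 and ln(60.5) = 4.103; z_{0.31} = -0.4959, z_{0.79} = 0.8064.
σ = (4.103 − 2.996)/(0.8064 − (-0.4959)) = 0.850.
μ = 2.996 − (-0.4959)·0.850 = 3.417.
E[T] = exp(μ + σ²/2) = exp(3.417 + 0.3612) = 43.7 km.

E[T] ≈ 43.7 km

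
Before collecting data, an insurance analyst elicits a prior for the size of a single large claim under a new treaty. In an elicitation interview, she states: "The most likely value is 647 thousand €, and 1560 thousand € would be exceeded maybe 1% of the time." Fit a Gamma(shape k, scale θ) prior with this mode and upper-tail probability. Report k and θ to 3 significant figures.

Gamma(k,θ) with k>1 has mode (k−1)θ, so θ = 647/(k−1).
Need P(X < 1560) = 0.99 with θ tied to k this way. Start at k = 2, θ = 647: P(X<1560) ≈ 0.694.
Too low — raise k to concentrate. Iterating converges to k ≈ 7.11.
Then θ = 647/(7.11−1) ≈ 106.

k ≈ 7.11, θ ≈ 106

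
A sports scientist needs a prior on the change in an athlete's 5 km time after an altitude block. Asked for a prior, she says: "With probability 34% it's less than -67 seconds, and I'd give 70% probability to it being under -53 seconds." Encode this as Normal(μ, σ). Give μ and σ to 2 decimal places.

μ = -60.84, σ = 14.94

The p-quantile of Normal(μ,σ) is μ + z_p·σ, with z_{0.34} = -0.4125 and z_{0.7} = 0.5244.
Eliminate σ: μ = (z₂·x₁ − z₁·x₂)/(z₂ − z₁) = (0.5244·-67 − (-0.4125)·-53)/0.9369 = -60.84.
Then σ = (x₂ − x₁)/(z₂ − z₁) = (-53 − -67)/0.9369 = 14.94.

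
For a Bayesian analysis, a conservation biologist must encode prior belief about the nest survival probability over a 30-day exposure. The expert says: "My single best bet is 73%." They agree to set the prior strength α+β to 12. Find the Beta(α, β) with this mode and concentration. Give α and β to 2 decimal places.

For α,β > 1 the Beta mode is (α−1)/(α+β−2). With α+β = 12, the mode is (α−1)/10.
Set (α−1)/10 = 0.73 → α = 1 + 0.73·10 = 8.30.
β = 12 − α = 3.70.

α = 8.30, β = 3.70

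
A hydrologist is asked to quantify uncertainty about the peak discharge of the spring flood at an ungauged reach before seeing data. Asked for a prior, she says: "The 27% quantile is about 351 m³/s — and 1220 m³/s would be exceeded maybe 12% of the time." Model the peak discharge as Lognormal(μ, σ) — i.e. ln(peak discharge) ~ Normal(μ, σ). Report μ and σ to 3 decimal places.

If T ~ Lognormal(μ,σ) then ln T ~ Normal(μ,σ), so the p-quantile of ln T is μ + z_p·σ.
ln(351) = 5.861 and ln(1220) = 7.107; z_{0.27} = -0.6128, z_{0.88} = 1.175.
σ = (7.107 − 5.861)/(1.175 − (-0.6128)) = 0.697.
μ = 5.861 − (-0.6128)·0.697 = 6.288.

μ ≈ 6.288, σ ≈ 0.697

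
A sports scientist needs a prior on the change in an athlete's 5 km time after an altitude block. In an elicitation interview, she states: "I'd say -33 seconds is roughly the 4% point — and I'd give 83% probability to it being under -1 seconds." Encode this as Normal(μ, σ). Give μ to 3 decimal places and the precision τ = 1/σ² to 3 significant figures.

The p-quantile of Normal(μ,σ) is μ + z_p·σ, with z_{0.04} = -1.751 and z_{0.83} = 0.9542.
Eliminate σ: μ = (z₂·x₁ − z₁·x₂)/(z₂ − z₁) = (0.9542·-33 − (-1.751)·-1)/2.705 = -12.288.
Then σ = (x₂ − x₁)/(z₂ − z₁) = (-1 − -33)/2.705 = 11.831.
Precision τ = 1/σ² = 1/11.83² = 0.00714.

μ = -12.288, τ = 0.00714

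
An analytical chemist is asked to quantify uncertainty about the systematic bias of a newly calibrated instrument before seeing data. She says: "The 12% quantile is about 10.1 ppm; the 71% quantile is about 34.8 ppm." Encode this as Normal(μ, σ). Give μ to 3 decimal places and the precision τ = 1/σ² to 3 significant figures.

The p-quantile of Normal(μ,σ) is μ + z_p·σ, with z_{0.12} = -1.175 and z_{0.71} = 0.5534.
Eliminate σ: μ = (z₂·x₁ − z₁·x₂)/(z₂ − z₁) = (0.5534·10.1 − (-1.175)·34.8)/1.728 = 26.892.
Then σ = (x₂ − x₁)/(z₂ − z₁) = (34.8 − 10.1)/1.728 = 14.291.
Precision τ = 1/σ² = 1/14.29² = 0.0049.

μ = 26.892, τ = 0.0049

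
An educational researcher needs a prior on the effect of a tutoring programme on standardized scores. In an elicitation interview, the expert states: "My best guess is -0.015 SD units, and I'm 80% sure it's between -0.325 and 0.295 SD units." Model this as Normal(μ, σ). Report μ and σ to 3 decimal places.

μ = -0.015, σ = 0.242

A symmetric 80% interval runs μ ± z·σ with z = 1.282.
Half-width = 0.31, so σ = 0.31/1.282 = 0.242.
μ is the stated best guess, -0.015.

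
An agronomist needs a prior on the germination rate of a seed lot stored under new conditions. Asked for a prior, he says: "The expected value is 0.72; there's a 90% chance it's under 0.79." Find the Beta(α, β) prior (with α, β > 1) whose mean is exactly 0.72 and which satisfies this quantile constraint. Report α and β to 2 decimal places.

α ≈ 46.19, β ≈ 17.96

With mean 0.72 fixed, write α = 0.72s, β = 0.28s where s = α+β.
Need P(θ < 0.79) = 0.9 under Beta(0.72s, 0.28s). Normal approximation: (q−m)/√(m(1−m)/s) ≈ z_{0.9} = 1.28, so s ≈ 0.72·0.28·(1.28)²/(0.79−0.72)² = 67.6.
At s = 67.6: P(θ<0.79) ≈ 0.906. Adjusting to match 0.9 gives s ≈ 64.15.
So α = 0.72·64.15 ≈ 46.19, β = 0.28·64.15 ≈ 17.96.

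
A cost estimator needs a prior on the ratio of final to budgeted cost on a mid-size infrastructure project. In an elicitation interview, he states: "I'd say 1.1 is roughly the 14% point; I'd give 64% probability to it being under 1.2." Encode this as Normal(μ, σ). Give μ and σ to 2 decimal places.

The p-quantile of Normal(μ,σ) is μ + z_p·σ, with z_{0.14} = -1.08 and z_{0.64} = 0.3585.
Eliminate σ: μ = (z₂·x₁ − z₁·x₂)/(z₂ − z₁) = (0.3585·1.1 − (-1.08)·1.2)/1.439 = 1.18.
Then σ = (x₂ − x₁)/(z₂ − z₁) = (1.2 − 1.1)/1.439 = 0.07.

μ = 1.18, σ = 0.07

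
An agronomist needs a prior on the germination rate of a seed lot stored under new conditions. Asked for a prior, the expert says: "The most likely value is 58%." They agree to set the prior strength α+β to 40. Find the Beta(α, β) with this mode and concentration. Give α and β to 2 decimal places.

For α,β > 1 the Beta mode is (α−1)/(α+β−2). With α+β = 40, the mode is (α−1)/38.
Set (α−1)/38 = 0.58 → α = 1 + 0.58·38 = 23.04.
β = 40 − α = 16.96.

α = 23.04, β = 16.96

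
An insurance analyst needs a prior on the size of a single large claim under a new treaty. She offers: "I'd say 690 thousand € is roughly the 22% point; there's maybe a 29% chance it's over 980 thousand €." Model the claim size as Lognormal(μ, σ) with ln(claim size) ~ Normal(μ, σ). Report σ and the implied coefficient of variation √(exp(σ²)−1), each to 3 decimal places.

If T ~ Lognormal(μ,σ) then ln T ~ Normal(μ,σ), so the p-quantile of ln T is μ + z_p·σ.
ln(690) = 6.537 and ln(980) = 6.888; z_{0.22} = -0.7722, z_{0.71} = 0.5534.
σ = (6.888 − 6.537)/(0.5534 − (-0.7722)) = 0.265.
μ = 6.537 − (-0.7722)·0.265 = 6.741.
CV = √(exp(σ²)−1) = √(exp(0.0701)−1) = 0.269.

σ ≈ 0.265, CV ≈ 0.269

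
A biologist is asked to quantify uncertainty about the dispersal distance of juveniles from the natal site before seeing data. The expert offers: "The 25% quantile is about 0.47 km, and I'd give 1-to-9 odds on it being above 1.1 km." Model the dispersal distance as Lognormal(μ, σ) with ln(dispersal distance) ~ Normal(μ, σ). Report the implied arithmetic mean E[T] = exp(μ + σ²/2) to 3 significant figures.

If T ~ Lognormal(μ,σ) then ln T ~ Normal(μ,σ), so the p-quantile of ln T is μ + z_p·σ.
ln(0.47) = -0.755 and ln(1.1) = 0.09531; z_{0.25} = -0.6745, z_{0.9} = 1.282.
σ = (0.09531 − -0.755)/(1.282 − (-0.6745)) = 0.435.
μ = -0.755 − (-0.6745)·0.435 = -0.462.
E[T] = exp(μ + σ²/2) = exp(-0.462 + 0.0945) = 0.693 km.

E[T] ≈ 0.693 km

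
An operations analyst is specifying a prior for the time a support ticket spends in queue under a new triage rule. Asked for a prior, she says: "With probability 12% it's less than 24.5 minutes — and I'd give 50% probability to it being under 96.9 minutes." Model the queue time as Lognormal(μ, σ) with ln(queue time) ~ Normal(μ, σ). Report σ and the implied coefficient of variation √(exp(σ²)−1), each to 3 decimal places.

If T ~ Lognormal(μ,σ) then ln T ~ Normal(μ,σ), so the p-quantile of ln T is μ + z_p·σ.
ln(24.5) = 3.199 and ln(96.9) = 4.574; z_{0.12} = -1.175, z_{0.5} = 0.
σ = (4.574 − 3.199)/(0 − (-1.175)) = 1.170.
μ = 3.199 − (-1.175)·1.170 = 4.574.
CV = √(exp(σ²)−1) = √(exp(1.3694)−1) = 1.713.

σ ≈ 1.170, CV ≈ 1.713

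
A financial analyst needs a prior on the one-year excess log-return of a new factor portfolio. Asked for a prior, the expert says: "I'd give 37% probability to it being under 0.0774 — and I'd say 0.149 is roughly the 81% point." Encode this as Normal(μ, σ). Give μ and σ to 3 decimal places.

μ = 0.097, σ = 0.059

For Normal(μ,σ), the p-quantile is μ + z_p·σ. Here z_{0.37} = -0.3319, z_{0.81} = 0.8779.
So 0.0774 = μ − 0.3319σ and 0.149 = μ + 0.8779σ.
Subtracting: σ = (0.149 − 0.0774)/(0.8779 − (-0.3319)) = 0.059.
Then μ = 0.0774 − (-0.3319)·0.059 = 0.097.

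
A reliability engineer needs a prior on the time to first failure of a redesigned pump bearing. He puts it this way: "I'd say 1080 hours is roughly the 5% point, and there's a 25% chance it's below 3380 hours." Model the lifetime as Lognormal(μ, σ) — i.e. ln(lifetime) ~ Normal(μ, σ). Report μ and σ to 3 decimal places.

μ ≈ 8.919, σ ≈ 1.176

If T ~ Lognormal(μ,σ) then ln T ~ Normal(μ,σ), so the p-quantile of ln T is μ + z_p·σ.
ln(1080) = 6.985 and ln(3380) = 8.126; z_{0.05} = -1.645, z_{0.25} = -0.6745.
σ = (8.126 − 6.985)/(-0.6745 − (-1.645)) = 1.176.
μ = 6.985 − (-1.645)·1.176 = 8.919.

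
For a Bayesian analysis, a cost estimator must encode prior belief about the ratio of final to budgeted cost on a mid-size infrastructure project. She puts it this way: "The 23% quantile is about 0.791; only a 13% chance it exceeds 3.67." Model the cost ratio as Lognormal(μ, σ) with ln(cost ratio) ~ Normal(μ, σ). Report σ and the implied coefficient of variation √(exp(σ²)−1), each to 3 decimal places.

If T ~ Lognormal(μ,σ) then ln T ~ Normal(μ,σ), so the p-quantile of ln T is μ + z_p·σ.
ln(0.791) = -0.2345 and ln(3.67) = 1.3; z_{0.23} = -0.7388, z_{0.87} = 1.126.
σ = (1.3 − -0.2345)/(1.126 − (-0.7388)) = 0.823.
μ = -0.2345 − (-0.7388)·0.823 = 0.373.
CV = √(exp(σ²)−1) = √(exp(0.6769)−1) = 0.984.

σ ≈ 0.823, CV ≈ 0.984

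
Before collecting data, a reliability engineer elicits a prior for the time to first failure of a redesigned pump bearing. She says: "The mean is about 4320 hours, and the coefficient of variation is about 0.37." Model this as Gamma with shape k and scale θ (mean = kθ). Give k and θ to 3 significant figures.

k ≈ 7.3, θ ≈ 591

For Gamma(k, scale θ): mean = kθ, variance = kθ², so CV = 1/√k.
CV = 0.37, hence k = 1/CV² = 7.3.
Then θ = mean/k = 4320/7.3 = 591.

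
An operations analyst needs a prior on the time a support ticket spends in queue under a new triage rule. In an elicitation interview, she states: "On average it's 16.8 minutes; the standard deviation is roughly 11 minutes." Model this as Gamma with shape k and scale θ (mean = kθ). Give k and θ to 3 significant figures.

k ≈ 2.33, θ ≈ 7.2

For Gamma(k, scale θ): mean = kθ, variance = kθ², so CV = 1/√k.
CV = SD/mean = 11/16.8 = 0.6548, hence k = 1/CV² = 2.33.
Then θ = mean/k = 16.8/2.33 = 7.2.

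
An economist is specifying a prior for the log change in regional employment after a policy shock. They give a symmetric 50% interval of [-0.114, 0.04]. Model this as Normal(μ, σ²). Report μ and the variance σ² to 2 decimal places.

μ = -0.04, σ² = 0.01

A symmetric 50% interval runs μ ± z·σ with z = 0.6745.
Half-width = 0.077, so σ = 0.077/0.6745 = 0.114 and σ² = 0.01.
μ is the interval midpoint, -0.04.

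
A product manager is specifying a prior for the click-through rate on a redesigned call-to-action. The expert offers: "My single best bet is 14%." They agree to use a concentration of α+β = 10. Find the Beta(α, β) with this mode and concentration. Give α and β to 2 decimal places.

For α,β > 1 the Beta mode is (α−1)/(α+β−2). With α+β = 10, the mode is (α−1)/8.
Set (α−1)/8 = 0.14 → α = 1 + 0.14·8 = 2.12.
β = 10 − α = 7.88.

α = 2.12, β = 7.88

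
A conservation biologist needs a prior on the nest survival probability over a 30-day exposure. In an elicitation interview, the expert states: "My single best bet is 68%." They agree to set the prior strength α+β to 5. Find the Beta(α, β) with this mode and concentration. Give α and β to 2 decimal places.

α = 3.04, β = 1.96

For α,β > 1 the Beta mode is (α−1)/(α+β−2). With α+β = 5, the mode is (α−1)/3.
Set (α−1)/3 = 0.68 → α = 1 + 0.68·3 = 3.04.
β = 5 − α = 1.96.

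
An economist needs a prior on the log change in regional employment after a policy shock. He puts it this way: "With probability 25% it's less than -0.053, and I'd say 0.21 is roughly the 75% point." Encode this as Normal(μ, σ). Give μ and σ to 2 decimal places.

μ = 0.08, σ = 0.19

For Normal(μ,σ), the p-quantile is μ + z_p·σ. Here z_{0.25} = -0.6745, z_{0.75} = 0.6745.
So -0.053 = μ − 0.6745σ and 0.21 = μ + 0.6745σ.
Subtracting: σ = (0.21 − -0.053)/(0.6745 − (-0.6745)) = 0.19.
Then μ = -0.053 − (-0.6745)·0.19 = 0.08.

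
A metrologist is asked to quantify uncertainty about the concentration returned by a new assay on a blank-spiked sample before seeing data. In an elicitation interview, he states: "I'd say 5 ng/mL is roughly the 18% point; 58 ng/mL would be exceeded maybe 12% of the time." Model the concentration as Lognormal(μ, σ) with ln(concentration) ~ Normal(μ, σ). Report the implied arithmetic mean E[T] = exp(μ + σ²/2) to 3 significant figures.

E[T] ≈ 29.1 ng/mL

If T ~ Lognormal(μ,σ) then ln T ~ Normal(μ,σ), so the p-quantile of ln T is μ + z_p·σ.
ln(5) = 1.609 and ln(58) = 4.06; z_{0.18} = -0.9154, z_{0.88} = 1.175.
σ = (4.06 − 1.609)/(1.175 − (-0.9154)) = 1.173.
μ = 1.609 − (-0.9154)·1.173 = 2.683.
E[T] = exp(μ + σ²/2) = exp(2.683 + 0.6874) = 29.1 ng/mL.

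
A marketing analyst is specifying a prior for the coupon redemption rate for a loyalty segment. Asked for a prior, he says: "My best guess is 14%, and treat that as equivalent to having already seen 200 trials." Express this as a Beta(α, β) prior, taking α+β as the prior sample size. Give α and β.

Under the effective-sample-size interpretation, Beta(α, β) has prior mean α/(α+β) and prior sample size α+β.
So α+β = 200 and α/(α+β) = 0.14, giving α = 0.14·200 = 28 and β = 200 − 28 = 172.

α = 28, β = 172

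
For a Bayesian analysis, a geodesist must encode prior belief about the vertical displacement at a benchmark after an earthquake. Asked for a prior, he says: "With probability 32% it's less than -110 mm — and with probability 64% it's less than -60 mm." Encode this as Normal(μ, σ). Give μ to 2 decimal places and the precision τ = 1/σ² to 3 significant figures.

The p-quantile of Normal(μ,σ) is μ + z_p·σ, with z_{0.32} = -0.4677 and z_{0.64} = 0.3585.
Eliminate σ: μ = (z₂·x₁ − z₁·x₂)/(z₂ − z₁) = (0.3585·-110 − (-0.4677)·-60)/0.8262 = -81.69.
Then σ = (x₂ − x₁)/(z₂ − z₁) = (-60 − -110)/0.8262 = 60.52.
Precision τ = 1/σ² = 1/60.52² = 0.000273.

μ = -81.69, τ = 0.000273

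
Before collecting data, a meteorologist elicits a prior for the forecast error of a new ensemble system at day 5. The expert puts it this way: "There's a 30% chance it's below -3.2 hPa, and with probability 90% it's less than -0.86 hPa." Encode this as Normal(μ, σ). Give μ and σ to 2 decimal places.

For Normal(μ,σ), the p-quantile is μ + z_p·σ. Here z_{0.3} = -0.5244, z_{0.9} = 1.282.
So -3.2 = μ − 0.5244σ and -0.86 = μ + 1.282σ.
Subtracting: σ = (-0.86 − -3.2)/(1.282 − (-0.5244)) = 1.30.
Then μ = -3.2 − (-0.5244)·1.30 = -2.52.

μ = -2.52, σ = 1.30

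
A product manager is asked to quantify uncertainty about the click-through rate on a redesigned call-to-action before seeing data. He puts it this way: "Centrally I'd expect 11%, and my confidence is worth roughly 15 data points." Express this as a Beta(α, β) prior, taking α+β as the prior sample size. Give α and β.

Under the effective-sample-size interpretation, Beta(α, β) has prior mean α/(α+β) and prior sample size α+β.
So α+β = 15 and α/(α+β) = 0.11, giving α = 0.11·15 = 1.65 and β = 15 − 1.65 = 13.35.

α = 1.65, β = 13.35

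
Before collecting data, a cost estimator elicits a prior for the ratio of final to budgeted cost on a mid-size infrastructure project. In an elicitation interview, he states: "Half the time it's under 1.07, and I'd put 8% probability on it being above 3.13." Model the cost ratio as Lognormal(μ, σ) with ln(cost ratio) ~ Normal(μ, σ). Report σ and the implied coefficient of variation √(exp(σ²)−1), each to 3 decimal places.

σ ≈ 0.764, CV ≈ 0.890

If T ~ Lognormal(μ,σ) then ln T ~ Normal(μ,σ), so the p-quantile of ln T is μ + z_p·σ.
ln(1.07) = 0.06766 and ln(3.13) = 1.141; z_{0.5} = 0, z_{0.92} = 1.405.
σ = (1.141 − 0.06766)/(1.405 − (0)) = 0.764.
μ = 0.06766 − (0)·0.764 = 0.068.
CV = √(exp(σ²)−1) = √(exp(0.5836)−1) = 0.890.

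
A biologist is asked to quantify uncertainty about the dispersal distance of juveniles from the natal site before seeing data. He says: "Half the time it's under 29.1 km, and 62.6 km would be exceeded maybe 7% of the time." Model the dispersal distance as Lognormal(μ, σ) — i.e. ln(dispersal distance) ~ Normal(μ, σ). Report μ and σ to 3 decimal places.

μ ≈ 3.371, σ ≈ 0.519

If T ~ Lognormal(μ,σ) then ln T ~ Normal(μ,σ), so the p-quantile of ln T is μ + z_p·σ.
ln(29.1) = 3.371 and ln(62.6) = 4.137; z_{0.5} = 0, z_{0.93} = 1.476.
σ = (4.137 − 3.371)/(1.476 − (0)) = 0.519.
μ = 3.371 − (0)·0.519 = 3.371.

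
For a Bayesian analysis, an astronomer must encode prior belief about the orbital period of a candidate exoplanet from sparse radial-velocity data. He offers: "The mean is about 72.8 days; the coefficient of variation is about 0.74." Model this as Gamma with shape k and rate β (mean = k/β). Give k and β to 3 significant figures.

For Gamma(k, rate β): mean = k/β, variance = k/β², so CV = 1/√k.
CV = 0.74, hence k = 1/CV² = 1.83.
Then β = k/mean = 1.83/72.8 = 0.0251.

k ≈ 1.83, β ≈ 0.0251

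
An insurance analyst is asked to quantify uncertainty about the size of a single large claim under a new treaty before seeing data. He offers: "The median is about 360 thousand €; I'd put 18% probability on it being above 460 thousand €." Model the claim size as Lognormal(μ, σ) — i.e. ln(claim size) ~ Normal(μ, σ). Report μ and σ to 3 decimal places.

If T ~ Lognormal(μ,σ) then ln T ~ Normal(μ,σ), so the p-quantile of ln T is μ + z_p·σ.
ln(360) = 5.886 and ln(460) = 6.131; z_{0.5} = 0, z_{0.82} = 0.9154.
σ = (6.131 − 5.886)/(0.9154 − (0)) = 0.268.
μ = 5.886 − (0)·0.268 = 5.886.

μ ≈ 5.886, σ ≈ 0.268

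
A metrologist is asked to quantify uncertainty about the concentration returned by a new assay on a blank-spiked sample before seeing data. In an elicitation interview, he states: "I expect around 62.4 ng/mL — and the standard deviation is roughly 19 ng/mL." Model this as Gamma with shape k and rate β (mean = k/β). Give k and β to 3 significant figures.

For Gamma(k, rate β): mean = k/β, variance = k/β², so CV = 1/√k.
CV = SD/mean = 19/62.4 = 0.3045, hence k = 1/CV² = 10.8.
Then β = k/mean = 10.8/62.4 = 0.173.

k ≈ 10.8, β ≈ 0.173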